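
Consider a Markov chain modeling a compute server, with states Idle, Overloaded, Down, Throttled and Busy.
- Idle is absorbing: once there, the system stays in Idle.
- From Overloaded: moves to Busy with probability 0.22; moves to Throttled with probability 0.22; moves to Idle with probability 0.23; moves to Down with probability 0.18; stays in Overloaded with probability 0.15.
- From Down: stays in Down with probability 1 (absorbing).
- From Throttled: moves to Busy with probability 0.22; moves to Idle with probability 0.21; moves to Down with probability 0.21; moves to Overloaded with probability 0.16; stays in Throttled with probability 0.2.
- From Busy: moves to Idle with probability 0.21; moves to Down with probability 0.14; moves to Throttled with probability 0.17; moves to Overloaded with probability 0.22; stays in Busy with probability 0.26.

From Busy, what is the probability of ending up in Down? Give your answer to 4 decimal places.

0.4291

Let h(s) be the probability of absorption at Down starting from transient state s. Then h(Down) = 1 and h(Idle) = 0. By first-step analysis:
h(Overloaded) = 0.23·0 + 0.15·h(Overloaded) + 0.18·1 + 0.22·h(Throttled) + 0.22·h(Busy)
h(Throttled) = 0.21·0 + 0.16·h(Overloaded) + 0.21·1 + 0.2·h(Throttled) + 0.22·h(Busy)
h(Busy) = 0.21·0 + 0.22·h(Overloaded) + 0.14·1 + 0.17·h(Throttled) + 0.26·h(Busy)
Solving: h(Overloaded) = 0.4443, h(Throttled) = 0.4694, h(Busy) = 0.4291.
Starting from Busy, the probability is 0.4291.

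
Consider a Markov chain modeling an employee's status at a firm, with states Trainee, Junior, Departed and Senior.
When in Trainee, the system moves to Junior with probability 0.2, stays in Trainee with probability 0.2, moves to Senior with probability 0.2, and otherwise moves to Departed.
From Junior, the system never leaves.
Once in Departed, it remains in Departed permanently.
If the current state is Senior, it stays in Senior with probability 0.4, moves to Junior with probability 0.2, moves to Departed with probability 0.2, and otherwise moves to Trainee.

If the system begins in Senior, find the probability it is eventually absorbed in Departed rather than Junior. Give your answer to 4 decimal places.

0.5455

Let h(s) be the probability of absorption at Departed starting from transient state s. Then h(Departed) = 1 and h(Junior) = 0. By first-step analysis:
h(Trainee) = 0.2·h(Trainee) + 0.2·0 + 0.4·1 + 0.2·h(Senior)
h(Senior) = 0.2·h(Trainee) + 0.2·0 + 0.2·1 + 0.4·h(Senior)
Solving: h(Trainee) = 0.6364, h(Senior) = 0.5455.
Starting from Senior, the probability is 0.5455.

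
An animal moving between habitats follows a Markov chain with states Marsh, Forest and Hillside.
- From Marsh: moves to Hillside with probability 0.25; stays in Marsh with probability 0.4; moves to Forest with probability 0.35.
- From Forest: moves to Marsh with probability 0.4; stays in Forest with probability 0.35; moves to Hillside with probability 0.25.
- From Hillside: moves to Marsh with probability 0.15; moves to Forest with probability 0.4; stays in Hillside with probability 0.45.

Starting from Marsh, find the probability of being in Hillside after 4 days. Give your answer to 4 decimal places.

Propagate the distribution vector 4 days from Marsh.
After 0 days: (1.0000, 0.0000, 0.0000)
After 1 day: (0.4000, 0.3500, 0.2500)
After 2 days: (0.3375, 0.3625, 0.3000)
After 3 days: (0.3250, 0.3650, 0.3100)
After 4 days: (0.3225, 0.3655, 0.3120)
P(in Hillside after 4 days) = 0.3120

0.3120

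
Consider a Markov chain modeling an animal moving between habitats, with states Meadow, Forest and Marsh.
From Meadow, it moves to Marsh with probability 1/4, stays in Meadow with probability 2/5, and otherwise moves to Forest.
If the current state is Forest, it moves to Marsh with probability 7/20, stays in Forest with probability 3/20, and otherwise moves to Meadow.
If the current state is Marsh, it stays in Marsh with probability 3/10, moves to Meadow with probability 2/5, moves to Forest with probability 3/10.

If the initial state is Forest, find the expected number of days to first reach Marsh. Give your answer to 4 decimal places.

3.2836

Let t(s) be the expected number of days to first reach Marsh from state s, with t(Marsh) = 0. Conditioning on the first day:
t(Meadow) = 1 + 0.4·t(Meadow) + 0.35·t(Forest)
t(Forest) = 1 + 0.5·t(Meadow) + 0.15·t(Forest)
Solving: t(Meadow) = 3.5821, t(Forest) = 3.2836.
Expected days from Forest to Marsh: 3.2836.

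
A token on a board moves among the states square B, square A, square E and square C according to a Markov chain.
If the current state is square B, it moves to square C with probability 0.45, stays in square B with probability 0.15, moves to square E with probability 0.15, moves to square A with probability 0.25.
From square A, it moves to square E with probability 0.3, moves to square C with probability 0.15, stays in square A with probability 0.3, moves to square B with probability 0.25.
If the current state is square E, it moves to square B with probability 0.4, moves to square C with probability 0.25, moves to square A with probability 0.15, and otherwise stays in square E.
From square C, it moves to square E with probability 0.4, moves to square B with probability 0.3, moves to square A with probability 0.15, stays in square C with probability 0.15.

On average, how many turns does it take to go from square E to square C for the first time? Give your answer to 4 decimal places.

Let t(s) be the expected number of turns to first reach square C from state s, with t(square C) = 0. Conditioning on the first turn:
t(square B) = 1 + 0.15·t(square B) + 0.25·t(square A) + 0.15·t(square E)
t(square A) = 1 + 0.25·t(square B) + 0.3·t(square A) + 0.3·t(square E)
t(square E) = 1 + 0.4·t(square B) + 0.15·t(square A) + 0.2·t(square E)
Solving: t(square B) = 2.9585, t(square A) = 3.9742, t(square E) = 3.4744.
Expected turns from square E to square C: 3.4744.

3.4744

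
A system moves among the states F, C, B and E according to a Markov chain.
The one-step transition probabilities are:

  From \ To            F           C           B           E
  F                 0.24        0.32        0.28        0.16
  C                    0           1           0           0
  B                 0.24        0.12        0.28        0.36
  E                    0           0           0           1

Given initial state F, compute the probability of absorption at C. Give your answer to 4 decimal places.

Let h(s) be the probability of absorption at C starting from transient state s. Then h(C) = 1 and h(E) = 0. By first-step analysis:
h(F) = 0.24·h(F) + 0.32·1 + 0.28·h(B) + 0.16·0
h(B) = 0.24·h(F) + 0.12·1 + 0.28·h(B) + 0.36·0
Solving: h(F) = 0.5500, h(B) = 0.3500.
Starting from F, the probability is 0.5500.

0.5500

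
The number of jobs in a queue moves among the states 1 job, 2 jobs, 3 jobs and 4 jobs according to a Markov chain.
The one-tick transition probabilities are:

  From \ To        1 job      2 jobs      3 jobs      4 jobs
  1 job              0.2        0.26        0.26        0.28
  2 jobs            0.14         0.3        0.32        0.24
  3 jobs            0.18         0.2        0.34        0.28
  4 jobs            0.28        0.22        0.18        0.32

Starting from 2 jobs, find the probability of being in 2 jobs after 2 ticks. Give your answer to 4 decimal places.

0.2432

Propagate the distribution vector 2 ticks from 2 jobs.
After 0 ticks: (0.0000, 1.0000, 0.0000, 0.0000)
After 1 tick: (0.1400, 0.3000, 0.3200, 0.2400)
After 2 ticks: (0.1948, 0.2432, 0.2844, 0.2776)
P(in 2 jobs after 2 ticks) = 0.2432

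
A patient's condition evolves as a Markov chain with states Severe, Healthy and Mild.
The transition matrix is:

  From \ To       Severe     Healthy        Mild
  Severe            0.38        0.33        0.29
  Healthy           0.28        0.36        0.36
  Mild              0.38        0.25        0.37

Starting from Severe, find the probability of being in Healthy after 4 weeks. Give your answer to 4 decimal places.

0.3123

Propagate the distribution vector 4 weeks from Severe.
After 0 weeks: (1.0000, 0.0000, 0.0000)
After 1 week: (0.3800, 0.3300, 0.2900)
After 2 weeks: (0.3470, 0.3167, 0.3363)
After 3 weeks: (0.3483, 0.3126, 0.3391)
After 4 weeks: (0.3487, 0.3123, 0.3390)
P(in Healthy after 4 weeks) = 0.3123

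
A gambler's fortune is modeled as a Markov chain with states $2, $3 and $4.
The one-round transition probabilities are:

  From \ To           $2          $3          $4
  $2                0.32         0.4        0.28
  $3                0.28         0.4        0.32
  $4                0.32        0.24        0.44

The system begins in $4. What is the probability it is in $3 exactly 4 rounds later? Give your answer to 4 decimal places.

0.3439

Propagate the distribution vector 4 rounds from $4.
After 0 rounds: (0.0000, 0.0000, 1.0000)
After 1 round: (0.3200, 0.2400, 0.4400)
After 2 rounds: (0.3104, 0.3296, 0.3600)
After 3 rounds: (0.3068, 0.3424, 0.3508)
After 4 rounds: (0.3063, 0.3439, 0.3498)
P(in $3 after 4 rounds) = 0.3439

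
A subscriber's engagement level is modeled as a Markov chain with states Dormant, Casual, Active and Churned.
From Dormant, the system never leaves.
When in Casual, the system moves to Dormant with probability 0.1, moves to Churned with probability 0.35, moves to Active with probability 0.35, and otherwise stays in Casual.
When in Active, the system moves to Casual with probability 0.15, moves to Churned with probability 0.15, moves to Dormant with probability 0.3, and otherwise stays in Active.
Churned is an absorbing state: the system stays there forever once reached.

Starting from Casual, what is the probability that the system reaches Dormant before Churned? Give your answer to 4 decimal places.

0.3860

Let h(s) be the probability of absorption at Dormant starting from transient state s. Then h(Dormant) = 1 and h(Churned) = 0. By first-step analysis:
h(Casual) = 0.1·1 + 0.2·h(Casual) + 0.35·h(Active) + 0.35·0
h(Active) = 0.3·1 + 0.15·h(Casual) + 0.4·h(Active) + 0.15·0
Solving: h(Casual) = 0.3860, h(Active) = 0.5965.
Starting from Casual, the probability is 0.3860.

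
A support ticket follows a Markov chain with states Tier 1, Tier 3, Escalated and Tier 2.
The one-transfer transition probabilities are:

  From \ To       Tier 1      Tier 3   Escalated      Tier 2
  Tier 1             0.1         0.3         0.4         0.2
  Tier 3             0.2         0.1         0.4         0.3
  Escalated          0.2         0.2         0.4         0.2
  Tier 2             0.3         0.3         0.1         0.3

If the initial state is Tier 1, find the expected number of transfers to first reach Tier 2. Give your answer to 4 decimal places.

4.5113

Let t(s) be the expected number of transfers to first reach Tier 2 from state s, with t(Tier 2) = 0. Conditioning on the first transfer:
t(Tier 1) = 1 + 0.1·t(Tier 1) + 0.3·t(Tier 3) + 0.4·t(Escalated)
t(Tier 3) = 1 + 0.2·t(Tier 1) + 0.1·t(Tier 3) + 0.4·t(Escalated)
t(Escalated) = 1 + 0.2·t(Tier 1) + 0.2·t(Tier 3) + 0.4·t(Escalated)
Solving: t(Tier 1) = 4.5113, t(Tier 3) = 4.1353, t(Escalated) = 4.5489.
Expected transfers from Tier 1 to Tier 2: 4.5113.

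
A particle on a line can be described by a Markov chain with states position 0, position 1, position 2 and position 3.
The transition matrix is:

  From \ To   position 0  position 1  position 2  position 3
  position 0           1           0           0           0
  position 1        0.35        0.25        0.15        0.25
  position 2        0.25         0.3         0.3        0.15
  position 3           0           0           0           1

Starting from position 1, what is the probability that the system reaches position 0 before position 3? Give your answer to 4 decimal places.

0.5885

Let h(s) be the probability of absorption at position 0 starting from transient state s. Then h(position 0) = 1 and h(position 3) = 0. By first-step analysis:
h(position 1) = 0.35·1 + 0.25·h(position 1) + 0.15·h(position 2) + 0.25·0
h(position 2) = 0.25·1 + 0.3·h(position 1) + 0.3·h(position 2) + 0.15·0
Solving: h(position 1) = 0.5885, h(position 2) = 0.6094.
Starting from position 1, the probability is 0.5885.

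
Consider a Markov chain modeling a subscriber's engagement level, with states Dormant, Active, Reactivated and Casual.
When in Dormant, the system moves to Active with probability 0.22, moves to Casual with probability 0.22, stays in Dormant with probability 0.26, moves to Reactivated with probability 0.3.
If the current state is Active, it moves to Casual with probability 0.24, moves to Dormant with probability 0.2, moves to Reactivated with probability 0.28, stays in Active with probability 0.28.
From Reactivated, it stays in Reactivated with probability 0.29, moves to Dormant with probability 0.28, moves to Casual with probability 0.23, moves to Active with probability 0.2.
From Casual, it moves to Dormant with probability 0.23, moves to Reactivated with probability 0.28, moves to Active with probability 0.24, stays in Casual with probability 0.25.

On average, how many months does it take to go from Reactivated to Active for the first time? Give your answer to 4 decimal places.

Let t(s) be the expected number of months to first reach Active from state s, with t(Active) = 0. Conditioning on the first month:
t(Dormant) = 1 + 0.26·t(Dormant) + 0.3·t(Reactivated) + 0.22·t(Casual)
t(Reactivated) = 1 + 0.28·t(Dormant) + 0.29·t(Reactivated) + 0.23·t(Casual)
t(Casual) = 1 + 0.23·t(Dormant) + 0.28·t(Reactivated) + 0.25·t(Casual)
Solving: t(Dormant) = 4.5715, t(Reactivated) = 4.6611, t(Casual) = 4.4754.
Expected months from Reactivated to Active: 4.6611.

4.6611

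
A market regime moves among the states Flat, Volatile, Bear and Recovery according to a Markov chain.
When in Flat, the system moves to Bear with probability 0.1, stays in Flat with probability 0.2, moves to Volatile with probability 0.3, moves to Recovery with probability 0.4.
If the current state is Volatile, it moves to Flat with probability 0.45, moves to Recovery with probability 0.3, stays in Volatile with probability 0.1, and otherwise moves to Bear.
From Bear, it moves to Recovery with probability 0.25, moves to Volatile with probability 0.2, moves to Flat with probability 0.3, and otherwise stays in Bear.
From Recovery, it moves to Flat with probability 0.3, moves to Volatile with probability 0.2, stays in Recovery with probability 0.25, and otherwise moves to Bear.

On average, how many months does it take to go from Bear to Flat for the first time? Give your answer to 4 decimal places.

Let t(s) be the expected number of months to first reach Flat from state s, with t(Flat) = 0. Conditioning on the first month:
t(Volatile) = 1 + 0.1·t(Volatile) + 0.15·t(Bear) + 0.3·t(Recovery)
t(Bear) = 1 + 0.2·t(Volatile) + 0.25·t(Bear) + 0.25·t(Recovery)
t(Recovery) = 1 + 0.2·t(Volatile) + 0.25·t(Bear) + 0.25·t(Recovery)
Solving: t(Volatile) = 2.6389, t(Bear) = 3.0556, t(Recovery) = 3.0556.
Expected months from Bear to Flat: 3.0556.

3.0556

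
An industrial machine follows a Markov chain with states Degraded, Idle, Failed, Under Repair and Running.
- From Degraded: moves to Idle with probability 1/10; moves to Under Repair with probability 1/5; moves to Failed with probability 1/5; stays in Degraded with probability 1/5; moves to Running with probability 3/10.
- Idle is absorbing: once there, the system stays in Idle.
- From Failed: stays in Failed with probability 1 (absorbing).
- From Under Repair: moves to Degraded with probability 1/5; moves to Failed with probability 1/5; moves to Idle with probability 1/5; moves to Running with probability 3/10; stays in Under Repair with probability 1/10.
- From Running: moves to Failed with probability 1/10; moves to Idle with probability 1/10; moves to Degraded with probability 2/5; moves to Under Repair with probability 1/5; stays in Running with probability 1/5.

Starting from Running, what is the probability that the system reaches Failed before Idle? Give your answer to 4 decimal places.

Let h(s) be the probability of absorption at Failed starting from transient state s. Then h(Failed) = 1 and h(Idle) = 0. By first-step analysis:
h(Degraded) = 0.2·h(Degraded) + 0.1·0 + 0.2·1 + 0.2·h(Under Repair) + 0.3·h(Running)
h(Under Repair) = 0.2·h(Degraded) + 0.2·0 + 0.2·1 + 0.1·h(Under Repair) + 0.3·h(Running)
h(Running) = 0.4·h(Degraded) + 0.1·0 + 0.1·1 + 0.2·h(Under Repair) + 0.2·h(Running)
Solving: h(Degraded) = 0.5938, h(Under Repair) = 0.5398, h(Running) = 0.5568.
Starting from Running, the probability is 0.5568.

0.5568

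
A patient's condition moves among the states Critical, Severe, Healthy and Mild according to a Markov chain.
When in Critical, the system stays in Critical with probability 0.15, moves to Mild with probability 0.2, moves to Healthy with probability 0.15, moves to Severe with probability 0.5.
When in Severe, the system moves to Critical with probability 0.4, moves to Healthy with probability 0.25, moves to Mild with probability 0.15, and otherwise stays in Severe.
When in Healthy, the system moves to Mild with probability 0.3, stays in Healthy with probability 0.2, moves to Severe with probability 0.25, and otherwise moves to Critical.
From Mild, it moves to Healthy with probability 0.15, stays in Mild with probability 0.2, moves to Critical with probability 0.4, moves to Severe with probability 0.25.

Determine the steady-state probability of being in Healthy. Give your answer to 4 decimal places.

0.1904

Let the stationary distribution be π with π = πP and π_1 + π_2 + π_3 + π_4 = 1.
π_1 = 0.15·π_1 + 0.4·π_2 + 0.25·π_3 + 0.4·π_4
π_2 = 0.5·π_1 + 0.2·π_2 + 0.25·π_3 + 0.25·π_4
π_3 = 0.15·π_1 + 0.25·π_2 + 0.2·π_3 + 0.15·π_4
Solving with the normalization constraint gives π = (0.2972, 0.3088, 0.1904, 0.2036).
So the stationary probability of Healthy is 0.1904.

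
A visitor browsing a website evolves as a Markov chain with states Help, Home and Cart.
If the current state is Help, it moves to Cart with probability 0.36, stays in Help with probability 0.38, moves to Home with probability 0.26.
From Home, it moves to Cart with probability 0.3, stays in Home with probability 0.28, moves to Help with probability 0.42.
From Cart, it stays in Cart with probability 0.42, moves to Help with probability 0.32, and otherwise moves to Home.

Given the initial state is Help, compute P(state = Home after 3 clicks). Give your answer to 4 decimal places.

0.2653

Propagate the distribution vector 3 clicks from Help.
After 0 clicks: (1.0000, 0.0000, 0.0000)
After 1 click: (0.3800, 0.2600, 0.3600)
After 2 clicks: (0.3688, 0.2652, 0.3660)
After 3 clicks: (0.3686, 0.2653, 0.3660)
P(in Home after 3 clicks) = 0.2653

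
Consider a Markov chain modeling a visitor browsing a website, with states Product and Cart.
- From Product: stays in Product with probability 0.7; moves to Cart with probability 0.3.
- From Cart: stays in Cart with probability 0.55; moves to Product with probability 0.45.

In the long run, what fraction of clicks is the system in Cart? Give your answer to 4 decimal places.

Let the stationary distribution be π with π = πP and π_1 + π_2 = 1.
π_1 = 0.7·π_1 + 0.45·π_2
Solving with the normalization constraint gives π = (0.6000, 0.4000).
So the stationary probability of Cart is 0.4000.

0.4000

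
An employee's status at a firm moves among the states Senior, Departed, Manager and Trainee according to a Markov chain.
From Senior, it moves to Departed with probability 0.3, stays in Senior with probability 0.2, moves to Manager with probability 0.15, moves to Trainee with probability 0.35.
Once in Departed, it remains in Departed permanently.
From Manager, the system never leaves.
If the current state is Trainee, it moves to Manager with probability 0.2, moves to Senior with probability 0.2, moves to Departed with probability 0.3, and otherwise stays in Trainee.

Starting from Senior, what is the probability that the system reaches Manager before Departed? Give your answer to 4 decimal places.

Let h(s) be the probability of absorption at Manager starting from transient state s. Then h(Manager) = 1 and h(Departed) = 0. By first-step analysis:
h(Senior) = 0.2·h(Senior) + 0.3·0 + 0.15·1 + 0.35·h(Trainee)
h(Trainee) = 0.2·h(Senior) + 0.3·0 + 0.2·1 + 0.3·h(Trainee)
Solving: h(Senior) = 0.3571, h(Trainee) = 0.3878.
Starting from Senior, the probability is 0.3571.

0.3571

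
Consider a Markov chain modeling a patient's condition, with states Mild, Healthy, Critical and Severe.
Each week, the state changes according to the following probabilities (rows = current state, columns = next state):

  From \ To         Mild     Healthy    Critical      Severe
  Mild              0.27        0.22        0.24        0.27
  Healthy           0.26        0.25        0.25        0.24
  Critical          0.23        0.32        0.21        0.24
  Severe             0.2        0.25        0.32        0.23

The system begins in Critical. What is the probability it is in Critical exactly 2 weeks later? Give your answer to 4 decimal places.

0.2561

Propagate the distribution vector 2 weeks from Critical.
After 0 weeks: (0.0000, 0.0000, 1.0000, 0.0000)
After 1 week: (0.2300, 0.3200, 0.2100, 0.2400)
After 2 weeks: (0.2416, 0.2578, 0.2561, 0.2445)
P(in Critical after 2 weeks) = 0.2561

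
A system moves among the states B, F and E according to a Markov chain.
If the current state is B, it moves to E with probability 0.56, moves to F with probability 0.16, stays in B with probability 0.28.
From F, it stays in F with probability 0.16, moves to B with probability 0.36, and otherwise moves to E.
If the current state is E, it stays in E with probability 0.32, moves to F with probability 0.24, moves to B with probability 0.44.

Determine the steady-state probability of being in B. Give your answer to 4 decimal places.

Let the stationary distribution be π with π = πP and π_1 + π_2 + π_3 = 1.
π_1 = 0.28·π_1 + 0.36·π_2 + 0.44·π_3
π_2 = 0.16·π_1 + 0.16·π_2 + 0.24·π_3
Solving with the normalization constraint gives π = (0.3659, 0.1951, 0.4390).
So the stationary probability of B is 0.3659.

0.3659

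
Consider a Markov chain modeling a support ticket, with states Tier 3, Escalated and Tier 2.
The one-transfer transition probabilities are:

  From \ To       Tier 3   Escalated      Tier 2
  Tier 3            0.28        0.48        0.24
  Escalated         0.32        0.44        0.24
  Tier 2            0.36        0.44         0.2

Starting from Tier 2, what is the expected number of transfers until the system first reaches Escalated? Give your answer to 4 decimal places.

2.2059

Let t(s) be the expected number of transfers to first reach Escalated from state s, with t(Escalated) = 0. Conditioning on the first transfer:
t(Tier 3) = 1 + 0.28·t(Tier 3) + 0.24·t(Tier 2)
t(Tier 2) = 1 + 0.36·t(Tier 3) + 0.2·t(Tier 2)
Solving: t(Tier 3) = 2.1242, t(Tier 2) = 2.2059.
Expected transfers from Tier 2 to Escalated: 2.2059.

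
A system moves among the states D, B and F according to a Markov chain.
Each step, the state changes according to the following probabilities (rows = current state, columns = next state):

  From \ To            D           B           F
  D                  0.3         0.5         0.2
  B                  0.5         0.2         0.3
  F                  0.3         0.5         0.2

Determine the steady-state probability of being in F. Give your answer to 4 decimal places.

Let the stationary distribution be π with π = πP and π_1 + π_2 + π_3 = 1.
π_1 = 0.3·π_1 + 0.5·π_2 + 0.3·π_3
π_2 = 0.5·π_1 + 0.2·π_2 + 0.5·π_3
Solving with the normalization constraint gives π = (0.3769, 0.3846, 0.2385).
So the stationary probability of F is 0.2385.

0.2385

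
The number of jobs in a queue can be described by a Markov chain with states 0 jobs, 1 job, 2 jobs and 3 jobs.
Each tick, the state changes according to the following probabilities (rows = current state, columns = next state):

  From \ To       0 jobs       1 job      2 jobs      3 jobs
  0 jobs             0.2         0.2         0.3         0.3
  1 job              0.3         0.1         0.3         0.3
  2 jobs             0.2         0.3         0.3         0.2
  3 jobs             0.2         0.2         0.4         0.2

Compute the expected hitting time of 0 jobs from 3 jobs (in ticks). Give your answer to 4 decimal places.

4.5185

Let t(s) be the expected number of ticks to first reach 0 jobs from state s, with t(0 jobs) = 0. Conditioning on the first tick:
t(1 job) = 1 + 0.1·t(1 job) + 0.3·t(2 jobs) + 0.3·t(3 jobs)
t(2 jobs) = 1 + 0.3·t(1 job) + 0.3·t(2 jobs) + 0.2·t(3 jobs)
t(3 jobs) = 1 + 0.2·t(1 job) + 0.4·t(2 jobs) + 0.2·t(3 jobs)
Solving: t(1 job) = 4.1111, t(2 jobs) = 4.4815, t(3 jobs) = 4.5185.
Expected ticks from 3 jobs to 0 jobs: 4.5185.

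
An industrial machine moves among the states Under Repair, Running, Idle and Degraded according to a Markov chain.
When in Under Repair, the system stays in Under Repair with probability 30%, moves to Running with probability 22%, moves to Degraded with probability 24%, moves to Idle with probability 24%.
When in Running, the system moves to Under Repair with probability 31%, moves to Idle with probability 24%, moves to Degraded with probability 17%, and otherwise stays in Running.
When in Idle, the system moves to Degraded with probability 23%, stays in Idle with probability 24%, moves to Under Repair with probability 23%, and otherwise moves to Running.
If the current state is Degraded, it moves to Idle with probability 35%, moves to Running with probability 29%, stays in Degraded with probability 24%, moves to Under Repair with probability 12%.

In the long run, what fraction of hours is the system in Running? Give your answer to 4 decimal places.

Let the stationary distribution be π with π = πP and π_1 + π_2 + π_3 + π_4 = 1.
π_1 = 0.3·π_1 + 0.31·π_2 + 0.23·π_3 + 0.12·π_4
π_2 = 0.22·π_1 + 0.28·π_2 + 0.3·π_3 + 0.29·π_4
π_3 = 0.24·π_1 + 0.24·π_2 + 0.24·π_3 + 0.35·π_4
Solving with the normalization constraint gives π = (0.2450, 0.2728, 0.2640, 0.2183).
So the stationary probability of Running is 0.2728.

0.2728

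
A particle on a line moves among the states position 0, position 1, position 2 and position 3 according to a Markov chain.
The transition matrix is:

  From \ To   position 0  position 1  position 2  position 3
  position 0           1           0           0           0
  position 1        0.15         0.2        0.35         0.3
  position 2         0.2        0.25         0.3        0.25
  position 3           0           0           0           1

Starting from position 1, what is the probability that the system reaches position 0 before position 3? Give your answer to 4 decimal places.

Let h(s) be the probability of absorption at position 0 starting from transient state s. Then h(position 0) = 1 and h(position 3) = 0. By first-step analysis:
h(position 1) = 0.15·1 + 0.2·h(position 1) + 0.35·h(position 2) + 0.3·0
h(position 2) = 0.2·1 + 0.25·h(position 1) + 0.3·h(position 2) + 0.25·0
Solving: h(position 1) = 0.3704, h(position 2) = 0.4180.
Starting from position 1, the probability is 0.3704.

0.3704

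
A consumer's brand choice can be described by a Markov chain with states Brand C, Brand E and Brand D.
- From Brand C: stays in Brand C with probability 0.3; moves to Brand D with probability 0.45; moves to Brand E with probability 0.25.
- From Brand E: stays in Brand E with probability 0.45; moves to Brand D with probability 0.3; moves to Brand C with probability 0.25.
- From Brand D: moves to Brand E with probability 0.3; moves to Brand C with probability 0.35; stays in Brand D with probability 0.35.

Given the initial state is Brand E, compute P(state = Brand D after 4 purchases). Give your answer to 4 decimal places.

0.3631

Propagate the distribution vector 4 purchases from Brand E.
After 0 purchases: (0.0000, 1.0000, 0.0000)
After 1 purchase: (0.2500, 0.4500, 0.3000)
After 2 purchases: (0.2925, 0.3550, 0.3525)
After 3 purchases: (0.2999, 0.3386, 0.3615)
After 4 purchases: (0.3011, 0.3358, 0.3631)
P(in Brand D after 4 purchases) = 0.3631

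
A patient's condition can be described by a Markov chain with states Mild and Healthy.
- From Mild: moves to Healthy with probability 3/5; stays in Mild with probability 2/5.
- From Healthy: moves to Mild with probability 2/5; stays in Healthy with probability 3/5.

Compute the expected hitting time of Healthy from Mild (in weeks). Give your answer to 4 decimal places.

Let t(s) be the expected number of weeks to first reach Healthy from state s, with t(Healthy) = 0. Conditioning on the first week:
t(Mild) = 1 + 0.4·t(Mild)
Solving: t(Mild) = 1.6667.
Expected weeks from Mild to Healthy: 1.6667.

1.6667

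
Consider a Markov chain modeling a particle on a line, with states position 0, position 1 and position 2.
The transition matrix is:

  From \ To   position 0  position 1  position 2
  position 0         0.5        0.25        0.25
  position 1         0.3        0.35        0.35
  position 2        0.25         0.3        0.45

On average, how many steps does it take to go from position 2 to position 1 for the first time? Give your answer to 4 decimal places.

3.5294

Let t(s) be the expected number of steps to first reach position 1 from state s, with t(position 1) = 0. Conditioning on the first step:
t(position 0) = 1 + 0.5·t(position 0) + 0.25·t(position 2)
t(position 2) = 1 + 0.25·t(position 0) + 0.45·t(position 2)
Solving: t(position 0) = 3.7647, t(position 2) = 3.5294.
Expected steps from position 2 to position 1: 3.5294.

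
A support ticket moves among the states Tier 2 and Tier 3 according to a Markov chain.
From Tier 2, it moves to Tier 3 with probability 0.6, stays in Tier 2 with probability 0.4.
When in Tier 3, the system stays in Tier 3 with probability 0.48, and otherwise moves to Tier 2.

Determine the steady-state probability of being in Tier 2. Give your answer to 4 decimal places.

0.4643

Let the stationary distribution be π with π = πP and π_1 + π_2 = 1.
π_1 = 0.4·π_1 + 0.52·π_2
Solving with the normalization constraint gives π = (0.4643, 0.5357).
So the stationary probability of Tier 2 is 0.4643.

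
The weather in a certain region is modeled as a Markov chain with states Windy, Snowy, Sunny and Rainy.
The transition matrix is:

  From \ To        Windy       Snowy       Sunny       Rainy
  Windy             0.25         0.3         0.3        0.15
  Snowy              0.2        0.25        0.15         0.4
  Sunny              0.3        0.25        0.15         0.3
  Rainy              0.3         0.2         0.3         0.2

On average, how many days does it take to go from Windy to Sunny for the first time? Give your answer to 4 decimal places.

Let t(s) be the expected number of days to first reach Sunny from state s, with t(Sunny) = 0. Conditioning on the first day:
t(Windy) = 1 + 0.25·t(Windy) + 0.3·t(Snowy) + 0.15·t(Rainy)
t(Snowy) = 1 + 0.2·t(Windy) + 0.25·t(Snowy) + 0.4·t(Rainy)
t(Rainy) = 1 + 0.3·t(Windy) + 0.2·t(Snowy) + 0.2·t(Rainy)
Solving: t(Windy) = 3.8404, t(Snowy) = 4.3756, t(Rainy) = 3.7840.
Expected days from Windy to Sunny: 3.8404.

3.8404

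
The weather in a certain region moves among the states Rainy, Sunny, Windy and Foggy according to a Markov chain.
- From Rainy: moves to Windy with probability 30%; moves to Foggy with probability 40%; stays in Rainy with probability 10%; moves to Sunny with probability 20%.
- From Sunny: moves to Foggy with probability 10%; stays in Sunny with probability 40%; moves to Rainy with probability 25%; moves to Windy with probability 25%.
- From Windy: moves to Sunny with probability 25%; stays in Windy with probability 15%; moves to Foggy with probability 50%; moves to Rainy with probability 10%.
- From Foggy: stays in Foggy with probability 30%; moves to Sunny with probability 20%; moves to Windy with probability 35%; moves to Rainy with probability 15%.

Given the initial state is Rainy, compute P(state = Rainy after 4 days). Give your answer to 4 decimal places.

Propagate the distribution vector 4 days from Rainy.
After 0 days: (1.0000, 0.0000, 0.0000, 0.0000)
After 1 day: (0.1000, 0.2000, 0.3000, 0.4000)
After 2 days: (0.1500, 0.2550, 0.2650, 0.3300)
After 3 days: (0.1548, 0.2643, 0.2640, 0.3170)
After 4 days: (0.1555, 0.2661, 0.2630, 0.3154)
P(in Rainy after 4 days) = 0.1555

0.1555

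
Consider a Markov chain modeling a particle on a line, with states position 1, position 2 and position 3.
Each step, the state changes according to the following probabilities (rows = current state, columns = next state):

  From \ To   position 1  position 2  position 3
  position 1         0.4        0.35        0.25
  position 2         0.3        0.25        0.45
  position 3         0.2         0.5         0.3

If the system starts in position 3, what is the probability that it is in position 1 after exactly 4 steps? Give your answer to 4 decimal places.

Propagate the distribution vector 4 steps from position 3.
After 0 steps: (0.0000, 0.0000, 1.0000)
After 1 step: (0.2000, 0.5000, 0.3000)
After 2 steps: (0.2900, 0.3450, 0.3650)
After 3 steps: (0.2925, 0.3703, 0.3373)
After 4 steps: (0.2955, 0.3636, 0.3409)
P(in position 1 after 4 steps) = 0.2955

0.2955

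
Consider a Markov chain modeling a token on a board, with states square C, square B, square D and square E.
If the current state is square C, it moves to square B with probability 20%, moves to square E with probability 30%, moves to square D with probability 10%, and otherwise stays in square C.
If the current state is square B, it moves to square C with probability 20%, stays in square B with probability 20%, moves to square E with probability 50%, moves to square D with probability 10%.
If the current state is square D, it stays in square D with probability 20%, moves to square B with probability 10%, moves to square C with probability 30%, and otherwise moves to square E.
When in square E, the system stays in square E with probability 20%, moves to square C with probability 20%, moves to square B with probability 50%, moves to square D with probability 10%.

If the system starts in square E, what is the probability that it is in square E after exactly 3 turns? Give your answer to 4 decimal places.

Propagate the distribution vector 3 turns from square E.
After 0 turns: (0.0000, 0.0000, 0.0000, 1.0000)
After 1 turn: (0.2000, 0.5000, 0.1000, 0.2000)
After 2 turns: (0.2500, 0.2500, 0.1100, 0.3900)
After 3 turns: (0.2610, 0.3060, 0.1110, 0.3220)
P(in square E after 3 turns) = 0.3220

0.3220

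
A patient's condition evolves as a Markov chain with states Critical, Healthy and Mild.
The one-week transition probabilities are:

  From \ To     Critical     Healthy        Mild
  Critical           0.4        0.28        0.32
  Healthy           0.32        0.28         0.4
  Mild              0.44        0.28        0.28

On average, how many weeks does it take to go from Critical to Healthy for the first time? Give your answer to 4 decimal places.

3.5714

Let t(s) be the expected number of weeks to first reach Healthy from state s, with t(Healthy) = 0. Conditioning on the first week:
t(Critical) = 1 + 0.4·t(Critical) + 0.32·t(Mild)
t(Mild) = 1 + 0.44·t(Critical) + 0.28·t(Mild)
Solving: t(Critical) = 3.5714, t(Mild) = 3.5714.
Expected weeks from Critical to Healthy: 3.5714.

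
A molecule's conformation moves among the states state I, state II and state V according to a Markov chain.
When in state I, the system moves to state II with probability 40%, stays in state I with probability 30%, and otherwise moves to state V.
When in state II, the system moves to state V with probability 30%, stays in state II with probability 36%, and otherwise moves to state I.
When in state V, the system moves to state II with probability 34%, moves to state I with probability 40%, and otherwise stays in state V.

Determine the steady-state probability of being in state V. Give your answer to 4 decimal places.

0.2885

Let the stationary distribution be π with π = πP and π_1 + π_2 + π_3 = 1.
π_1 = 0.3·π_1 + 0.34·π_2 + 0.4·π_3
π_2 = 0.4·π_1 + 0.36·π_2 + 0.34·π_3
Solving with the normalization constraint gives π = (0.3436, 0.3680, 0.2885).
So the stationary probability of state V is 0.2885.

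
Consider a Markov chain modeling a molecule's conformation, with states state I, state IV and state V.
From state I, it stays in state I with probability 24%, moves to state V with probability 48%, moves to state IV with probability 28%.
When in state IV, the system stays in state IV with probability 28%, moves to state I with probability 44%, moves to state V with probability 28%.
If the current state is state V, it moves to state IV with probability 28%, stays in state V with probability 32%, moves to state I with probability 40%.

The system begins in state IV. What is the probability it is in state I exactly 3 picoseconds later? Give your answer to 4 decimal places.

0.3567

Propagate the distribution vector 3 picoseconds from state IV.
After 0 picoseconds: (0.0000, 1.0000, 0.0000)
After 1 picosecond: (0.4400, 0.2800, 0.2800)
After 2 picoseconds: (0.3408, 0.2800, 0.3792)
After 3 picoseconds: (0.3567, 0.2800, 0.3633)
P(in state I after 3 picoseconds) = 0.3567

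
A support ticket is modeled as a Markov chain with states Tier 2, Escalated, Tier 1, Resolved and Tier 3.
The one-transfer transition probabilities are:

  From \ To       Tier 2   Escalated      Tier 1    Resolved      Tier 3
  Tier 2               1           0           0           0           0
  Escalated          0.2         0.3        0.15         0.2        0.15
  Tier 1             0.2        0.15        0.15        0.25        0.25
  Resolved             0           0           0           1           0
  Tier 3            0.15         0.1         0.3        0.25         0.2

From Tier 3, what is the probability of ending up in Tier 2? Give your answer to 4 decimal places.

0.4104

Let h(s) be the probability of absorption at Tier 2 starting from transient state s. Then h(Tier 2) = 1 and h(Resolved) = 0. By first-step analysis:
h(Escalated) = 0.2·1 + 0.3·h(Escalated) + 0.15·h(Tier 1) + 0.2·0 + 0.15·h(Tier 3)
h(Tier 1) = 0.2·1 + 0.15·h(Escalated) + 0.15·h(Tier 1) + 0.25·0 + 0.25·h(Tier 3)
h(Tier 3) = 0.15·1 + 0.1·h(Escalated) + 0.3·h(Tier 1) + 0.25·0 + 0.2·h(Tier 3)
Solving: h(Escalated) = 0.4676, h(Tier 1) = 0.4385, h(Tier 3) = 0.4104.
Starting from Tier 3, the probability is 0.4104.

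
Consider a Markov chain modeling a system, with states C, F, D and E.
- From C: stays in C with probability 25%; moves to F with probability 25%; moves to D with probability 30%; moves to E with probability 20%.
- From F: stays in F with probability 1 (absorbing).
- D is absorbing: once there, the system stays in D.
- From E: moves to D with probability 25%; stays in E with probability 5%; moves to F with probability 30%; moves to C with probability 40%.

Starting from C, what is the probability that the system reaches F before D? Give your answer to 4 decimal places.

0.4704

Let h(s) be the probability of absorption at F starting from transient state s. Then h(F) = 1 and h(D) = 0. By first-step analysis:
h(C) = 0.25·h(C) + 0.25·1 + 0.3·0 + 0.2·h(E)
h(E) = 0.4·h(C) + 0.3·1 + 0.25·0 + 0.05·h(E)
Solving: h(C) = 0.4704, h(E) = 0.5138.
Starting from C, the probability is 0.4704.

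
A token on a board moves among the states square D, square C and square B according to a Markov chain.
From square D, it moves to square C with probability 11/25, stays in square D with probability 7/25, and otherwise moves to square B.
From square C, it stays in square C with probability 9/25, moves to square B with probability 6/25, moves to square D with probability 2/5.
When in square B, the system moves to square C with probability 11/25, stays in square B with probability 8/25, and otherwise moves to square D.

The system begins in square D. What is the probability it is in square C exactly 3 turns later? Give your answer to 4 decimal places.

Propagate the distribution vector 3 turns from square D.
After 0 turns: (1.0000, 0.0000, 0.0000)
After 1 turn: (0.2800, 0.4400, 0.2800)
After 2 turns: (0.3216, 0.4048, 0.2736)
After 3 turns: (0.3176, 0.4076, 0.2748)
P(in square C after 3 turns) = 0.4076

0.4076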